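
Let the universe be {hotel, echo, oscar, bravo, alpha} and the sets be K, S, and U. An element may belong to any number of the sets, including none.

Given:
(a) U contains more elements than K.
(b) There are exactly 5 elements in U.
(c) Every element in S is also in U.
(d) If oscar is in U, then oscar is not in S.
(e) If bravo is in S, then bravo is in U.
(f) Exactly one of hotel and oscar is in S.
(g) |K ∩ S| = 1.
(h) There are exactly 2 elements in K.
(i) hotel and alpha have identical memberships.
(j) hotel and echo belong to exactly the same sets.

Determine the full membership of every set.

K = {bravo, oscar}; S = {alpha, bravo, echo, hotel}; U = {alpha, bravo, echo, hotel, oscar}

(b): only 5 candidates remain for U, so all are in.
(d): oscar ∉ S.
(f) (exactly one): hotel ∈ S.
(i): alpha matches hotel: alpha ∈ S.
(j): echo matches hotel: echo ∈ S.
Suppose hotel ∈ K: no assignment then satisfies all the clues, so hotel ∉ K.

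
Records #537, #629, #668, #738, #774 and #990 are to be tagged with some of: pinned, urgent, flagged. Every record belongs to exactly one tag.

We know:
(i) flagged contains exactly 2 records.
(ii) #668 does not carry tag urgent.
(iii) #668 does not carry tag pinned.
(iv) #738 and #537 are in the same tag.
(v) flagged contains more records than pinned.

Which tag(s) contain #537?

From (ii): #668 ∉ urgent.
From (iii): #668 ∉ pinned.
Only one tag left: #668 ∈ flagged.
Suppose #537 ∈ pinned: no assignment then satisfies all the clues, so #537 ∉ pinned.

#537: urgent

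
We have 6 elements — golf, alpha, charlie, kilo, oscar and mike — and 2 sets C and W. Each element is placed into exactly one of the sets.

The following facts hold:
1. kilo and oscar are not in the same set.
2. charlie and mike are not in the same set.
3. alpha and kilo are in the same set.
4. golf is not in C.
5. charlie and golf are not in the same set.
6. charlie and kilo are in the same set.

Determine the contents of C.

C = {alpha, charlie, kilo}

From (4): golf ∉ C.
Only one set left: golf ∈ W.
(5): charlie ∉ W.
(6): kilo matches charlie: kilo ∉ W.
Only one set left: charlie ∈ C.
Only one set left: kilo ∈ C.
(1): oscar ∉ C.
(2): mike ∉ C.
(3): alpha matches kilo: alpha ∈ C.
Only one set left: oscar ∈ W.
Only one set left: mike ∈ W.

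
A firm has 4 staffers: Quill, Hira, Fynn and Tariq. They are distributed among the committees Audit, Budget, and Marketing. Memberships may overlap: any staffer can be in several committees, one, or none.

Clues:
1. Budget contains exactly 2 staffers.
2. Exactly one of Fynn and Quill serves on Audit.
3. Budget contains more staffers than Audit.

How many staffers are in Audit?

1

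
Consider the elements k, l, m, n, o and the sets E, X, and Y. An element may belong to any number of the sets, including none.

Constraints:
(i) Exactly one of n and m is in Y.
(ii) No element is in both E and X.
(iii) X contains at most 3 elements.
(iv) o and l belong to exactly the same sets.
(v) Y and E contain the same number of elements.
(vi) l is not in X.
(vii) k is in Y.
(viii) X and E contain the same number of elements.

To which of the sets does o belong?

o: E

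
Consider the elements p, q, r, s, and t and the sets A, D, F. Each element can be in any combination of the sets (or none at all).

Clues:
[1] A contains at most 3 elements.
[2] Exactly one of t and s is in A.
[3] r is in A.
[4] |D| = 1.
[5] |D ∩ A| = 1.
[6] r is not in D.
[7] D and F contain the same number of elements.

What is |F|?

1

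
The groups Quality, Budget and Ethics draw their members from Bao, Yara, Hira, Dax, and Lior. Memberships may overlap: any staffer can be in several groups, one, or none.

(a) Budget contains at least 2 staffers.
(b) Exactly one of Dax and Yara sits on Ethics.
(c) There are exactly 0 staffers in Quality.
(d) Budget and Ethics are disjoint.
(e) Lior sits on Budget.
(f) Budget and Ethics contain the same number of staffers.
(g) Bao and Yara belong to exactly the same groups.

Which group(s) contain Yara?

Yara: Ethics

From (e): Lior ∈ Budget.
(c): Quality already has 0, so the rest are out.
(d) (disjoint): Lior ∉ Ethics.
Suppose Yara ∈ Budget: no assignment then satisfies all the clues, so Yara ∉ Budget.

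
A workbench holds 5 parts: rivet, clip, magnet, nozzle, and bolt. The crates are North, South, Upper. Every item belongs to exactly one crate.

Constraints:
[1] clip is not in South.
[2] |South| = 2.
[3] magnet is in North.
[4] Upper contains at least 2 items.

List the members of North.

North = {magnet}

From (1): clip ∉ South.
From (3): magnet ∈ North.
Suppose rivet ∈ North: no assignment then satisfies all the clues, so rivet ∉ North.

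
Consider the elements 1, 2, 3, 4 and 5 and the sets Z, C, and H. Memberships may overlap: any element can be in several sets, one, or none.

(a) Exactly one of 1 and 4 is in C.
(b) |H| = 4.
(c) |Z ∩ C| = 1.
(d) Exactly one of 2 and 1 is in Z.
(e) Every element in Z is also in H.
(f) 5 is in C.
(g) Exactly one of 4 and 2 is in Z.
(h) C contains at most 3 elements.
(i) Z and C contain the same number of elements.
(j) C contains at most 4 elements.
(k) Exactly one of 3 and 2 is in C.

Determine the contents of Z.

From (f): 5 ∈ C.
Suppose 1 ∉ Z: no assignment then satisfies all the clues, so 1 ∈ Z.

Z = {1, 3, 4}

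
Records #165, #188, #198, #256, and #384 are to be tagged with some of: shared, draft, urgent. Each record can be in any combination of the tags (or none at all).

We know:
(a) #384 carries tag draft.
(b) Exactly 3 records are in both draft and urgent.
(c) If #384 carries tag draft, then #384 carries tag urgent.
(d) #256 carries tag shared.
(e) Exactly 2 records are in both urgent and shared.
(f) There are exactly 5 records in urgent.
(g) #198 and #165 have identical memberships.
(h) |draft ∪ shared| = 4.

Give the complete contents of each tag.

shared = {#256, #384}; draft = {#165, #198, #384}; urgent = {#165, #188, #198, #256, #384}

From (a): #384 ∈ draft.
From (d): #256 ∈ shared.
(c): #384 ∈ urgent.
(f): only 5 candidates remain for urgent, so all are in.
Suppose #165 ∈ shared: no assignment then satisfies all the clues, so #165 ∉ shared.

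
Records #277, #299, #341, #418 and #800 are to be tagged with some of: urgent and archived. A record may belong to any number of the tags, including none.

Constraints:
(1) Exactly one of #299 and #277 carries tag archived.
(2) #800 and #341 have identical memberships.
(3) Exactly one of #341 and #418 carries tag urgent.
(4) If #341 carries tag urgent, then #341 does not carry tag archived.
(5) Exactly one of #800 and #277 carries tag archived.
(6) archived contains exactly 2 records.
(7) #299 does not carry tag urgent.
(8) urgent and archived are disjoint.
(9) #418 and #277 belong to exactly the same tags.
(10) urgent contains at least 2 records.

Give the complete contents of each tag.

urgent = {#341, #800}; archived = {#277, #418}

From (7): #299 ∉ urgent.
Suppose #277 ∈ urgent: no assignment then satisfies all the clues, so #277 ∉ urgent.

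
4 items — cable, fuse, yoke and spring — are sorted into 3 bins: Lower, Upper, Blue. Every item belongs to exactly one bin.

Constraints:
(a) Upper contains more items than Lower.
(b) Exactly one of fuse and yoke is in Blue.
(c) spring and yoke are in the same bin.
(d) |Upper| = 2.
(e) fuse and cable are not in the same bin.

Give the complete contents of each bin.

Lower = {cable}; Upper = {spring, yoke}; Blue = {fuse}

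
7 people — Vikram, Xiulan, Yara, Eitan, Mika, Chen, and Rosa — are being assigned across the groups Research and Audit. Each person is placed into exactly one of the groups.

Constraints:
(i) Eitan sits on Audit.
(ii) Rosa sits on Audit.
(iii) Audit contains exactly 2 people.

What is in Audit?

From (i): Eitan ∈ Audit.
From (ii): Rosa ∈ Audit.
(iii): Audit already has 2, so the rest are out.
Only one group left: Vikram ∈ Research.
Only one group left: Xiulan ∈ Research.
Only one group left: Yara ∈ Research.
Only one group left: Mika ∈ Research.
Only one group left: Chen ∈ Research.

Audit = {Eitan, Rosa}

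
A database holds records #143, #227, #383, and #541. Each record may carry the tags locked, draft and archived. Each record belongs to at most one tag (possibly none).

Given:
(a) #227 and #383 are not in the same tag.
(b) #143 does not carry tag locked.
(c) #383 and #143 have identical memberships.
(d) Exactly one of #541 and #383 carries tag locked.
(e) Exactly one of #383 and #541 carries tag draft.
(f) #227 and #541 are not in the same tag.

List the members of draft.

draft = {#143, #383}

From (b): #143 ∉ locked.
(c): #383 matches #143: #383 ∉ locked.
(d) (exactly one): #541 ∈ locked.
(e) (exactly one): #383 ∈ draft.
(f): #227 ∉ locked.
(a): #227 ∉ draft.
(c): #143 matches #383: #143 ∈ draft.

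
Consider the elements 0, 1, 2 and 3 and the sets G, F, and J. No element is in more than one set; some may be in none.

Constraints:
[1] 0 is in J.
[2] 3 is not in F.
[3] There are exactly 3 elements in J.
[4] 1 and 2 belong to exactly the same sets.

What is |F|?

0

From (1): 0 ∈ J.
From (2): 3 ∉ F.
Suppose 1 ∈ G: no assignment then satisfies all the clues, so 1 ∉ G.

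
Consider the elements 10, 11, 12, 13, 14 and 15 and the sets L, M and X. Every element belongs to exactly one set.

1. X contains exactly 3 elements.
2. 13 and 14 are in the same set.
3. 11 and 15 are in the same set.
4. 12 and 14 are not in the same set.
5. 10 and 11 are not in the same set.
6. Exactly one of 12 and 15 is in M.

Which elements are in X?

X = {10, 13, 14}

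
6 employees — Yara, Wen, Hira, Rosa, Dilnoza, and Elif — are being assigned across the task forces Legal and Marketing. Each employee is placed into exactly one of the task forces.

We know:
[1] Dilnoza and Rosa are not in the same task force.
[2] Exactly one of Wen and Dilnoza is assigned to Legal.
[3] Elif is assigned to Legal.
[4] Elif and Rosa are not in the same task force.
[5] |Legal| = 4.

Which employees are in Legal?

Legal = {Dilnoza, Elif, Hira, Yara}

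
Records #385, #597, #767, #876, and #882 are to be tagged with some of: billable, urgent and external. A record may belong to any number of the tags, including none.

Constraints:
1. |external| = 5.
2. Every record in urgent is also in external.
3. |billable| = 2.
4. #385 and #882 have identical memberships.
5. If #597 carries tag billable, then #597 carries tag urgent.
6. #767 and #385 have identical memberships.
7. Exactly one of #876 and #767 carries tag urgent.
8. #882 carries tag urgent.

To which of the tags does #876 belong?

#876: billable, external

From (8): #882 ∈ urgent.
(1): only 5 candidates remain for external, so all are in.
(4): #385 matches #882: #385 ∈ urgent.
(6): #767 matches #385: #767 ∈ urgent.
(7) (exactly one): #876 ∉ urgent.
Suppose #876 ∉ billable: no assignment then satisfies all the clues, so #876 ∈ billable.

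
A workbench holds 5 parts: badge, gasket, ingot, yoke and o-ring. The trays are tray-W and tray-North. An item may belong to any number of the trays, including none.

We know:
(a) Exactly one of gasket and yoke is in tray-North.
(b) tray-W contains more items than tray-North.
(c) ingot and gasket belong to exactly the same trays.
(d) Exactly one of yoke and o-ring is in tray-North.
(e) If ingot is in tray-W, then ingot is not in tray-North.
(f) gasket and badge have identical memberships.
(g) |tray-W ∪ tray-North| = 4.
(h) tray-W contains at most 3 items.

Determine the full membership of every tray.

tray-W = {badge, gasket, ingot}; tray-North = {yoke}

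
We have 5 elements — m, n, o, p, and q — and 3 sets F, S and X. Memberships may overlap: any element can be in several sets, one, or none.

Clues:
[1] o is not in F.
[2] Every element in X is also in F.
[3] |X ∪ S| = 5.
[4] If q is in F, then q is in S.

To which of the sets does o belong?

From (1): o ∉ F.
(2) contrapositive: o ∉ X.
Suppose o ∉ S: no assignment then satisfies all the clues, so o ∈ S.

o: S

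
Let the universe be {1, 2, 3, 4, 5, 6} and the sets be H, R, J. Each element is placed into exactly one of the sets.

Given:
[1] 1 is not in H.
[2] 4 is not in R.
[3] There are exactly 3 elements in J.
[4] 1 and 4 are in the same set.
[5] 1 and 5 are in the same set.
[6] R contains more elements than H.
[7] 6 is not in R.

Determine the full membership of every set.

From (1): 1 ∉ H.
From (2): 4 ∉ R.
From (7): 6 ∉ R.
(4): 4 matches 1: 4 ∉ H.
(4): 1 matches 4: 1 ∉ R.
(5): 5 matches 1: 5 ∉ H.
(5): 5 matches 1: 5 ∉ R.
Only one set left: 1 ∈ J.
Only one set left: 4 ∈ J.
Only one set left: 5 ∈ J.
(3): J already has 3, so the rest are out.
Suppose 2 ∈ H: no assignment then satisfies all the clues, so 2 ∉ H.

H = {6}; R = {2, 3}; J = {1, 4, 5}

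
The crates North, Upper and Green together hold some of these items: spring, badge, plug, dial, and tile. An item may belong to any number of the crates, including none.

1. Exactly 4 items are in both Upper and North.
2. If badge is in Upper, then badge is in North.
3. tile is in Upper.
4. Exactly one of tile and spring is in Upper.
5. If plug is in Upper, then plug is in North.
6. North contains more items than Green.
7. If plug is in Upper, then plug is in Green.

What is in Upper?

Upper = {badge, dial, plug, tile}

From (3): tile ∈ Upper.
(4) (exactly one): spring ∉ Upper.
Suppose badge ∉ Upper: no assignment then satisfies all the clues, so badge ∈ Upper.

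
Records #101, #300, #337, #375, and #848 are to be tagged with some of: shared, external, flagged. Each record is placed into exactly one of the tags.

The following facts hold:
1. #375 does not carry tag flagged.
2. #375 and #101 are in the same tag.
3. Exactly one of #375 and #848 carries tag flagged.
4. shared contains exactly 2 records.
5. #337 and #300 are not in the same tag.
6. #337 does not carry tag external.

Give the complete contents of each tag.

shared = {#101, #375}; external = {#300}; flagged = {#337, #848}

From (1): #375 ∉ flagged.
From (6): #337 ∉ external.
(2): #101 matches #375: #101 ∉ flagged.
(3) (exactly one): #848 ∈ flagged.
Suppose #101 ∉ shared: no assignment then satisfies all the clues, so #101 ∈ shared.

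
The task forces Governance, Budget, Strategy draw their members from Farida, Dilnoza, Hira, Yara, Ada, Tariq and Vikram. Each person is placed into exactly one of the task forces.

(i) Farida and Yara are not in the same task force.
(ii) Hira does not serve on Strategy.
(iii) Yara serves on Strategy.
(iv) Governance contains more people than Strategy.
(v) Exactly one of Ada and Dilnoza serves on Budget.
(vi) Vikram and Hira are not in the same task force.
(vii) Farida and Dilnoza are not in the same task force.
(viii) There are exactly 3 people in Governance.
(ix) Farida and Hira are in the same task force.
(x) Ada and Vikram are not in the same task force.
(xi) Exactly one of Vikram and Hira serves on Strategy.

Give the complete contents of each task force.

From (ii): Hira ∉ Strategy.
From (iii): Yara ∈ Strategy.
(i): Farida ∉ Strategy.
(xi) (exactly one): Vikram ∈ Strategy.
(x): Ada ∉ Strategy.
Suppose Farida ∉ Governance: no assignment then satisfies all the clues, so Farida ∈ Governance.

Governance = {Ada, Farida, Hira}; Budget = {Dilnoza, Tariq}; Strategy = {Vikram, Yara}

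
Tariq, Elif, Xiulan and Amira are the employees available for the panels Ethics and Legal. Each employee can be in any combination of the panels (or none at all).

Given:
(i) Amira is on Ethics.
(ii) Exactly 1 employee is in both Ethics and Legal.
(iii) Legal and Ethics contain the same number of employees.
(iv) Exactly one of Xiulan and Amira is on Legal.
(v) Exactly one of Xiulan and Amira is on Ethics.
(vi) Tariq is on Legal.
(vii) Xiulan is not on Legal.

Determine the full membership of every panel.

Ethics = {Amira, Elif}; Legal = {Amira, Tariq}

From (i): Amira ∈ Ethics.
From (vi): Tariq ∈ Legal.
From (vii): Xiulan ∉ Legal.
(iv) (exactly one): Amira ∈ Legal.
(v) (exactly one): Xiulan ∉ Ethics.
Suppose Tariq ∈ Ethics: no assignment then satisfies all the clues, so Tariq ∉ Ethics.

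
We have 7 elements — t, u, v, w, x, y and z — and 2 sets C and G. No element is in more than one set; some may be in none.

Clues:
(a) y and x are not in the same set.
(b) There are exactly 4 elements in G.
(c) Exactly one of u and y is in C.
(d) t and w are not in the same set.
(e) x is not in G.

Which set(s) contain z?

z: G

From (e): x ∉ G.
Suppose z ∈ C: no assignment then satisfies all the clues, so z ∉ C.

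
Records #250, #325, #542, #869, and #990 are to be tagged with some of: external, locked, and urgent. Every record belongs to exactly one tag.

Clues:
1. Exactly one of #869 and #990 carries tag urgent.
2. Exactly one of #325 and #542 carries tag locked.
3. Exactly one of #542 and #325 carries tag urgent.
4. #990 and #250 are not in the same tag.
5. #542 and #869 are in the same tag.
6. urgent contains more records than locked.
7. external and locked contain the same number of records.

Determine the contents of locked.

locked = {#325}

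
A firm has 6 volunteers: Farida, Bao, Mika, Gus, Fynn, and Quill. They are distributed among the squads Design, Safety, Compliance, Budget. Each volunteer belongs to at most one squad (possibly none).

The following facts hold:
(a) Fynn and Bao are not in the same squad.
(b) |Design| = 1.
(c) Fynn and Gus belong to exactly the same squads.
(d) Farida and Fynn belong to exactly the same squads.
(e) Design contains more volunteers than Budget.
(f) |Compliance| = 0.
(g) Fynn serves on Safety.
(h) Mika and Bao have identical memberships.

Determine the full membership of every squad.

Design = {Quill}; Safety = {Farida, Fynn, Gus}; Compliance = {}; Budget = {}

From (g): Fynn ∈ Safety.
(a): Bao ∉ Safety.
(c): Gus matches Fynn: Gus ∉ Design.
(c): Gus matches Fynn: Gus ∈ Safety.
(d): Farida matches Fynn: Farida ∉ Design.
(d): Farida matches Fynn: Farida ∈ Safety.
(f): Compliance already has 0, so the rest are out.
(h): Mika matches Bao: Mika ∉ Safety.
Suppose Bao ∈ Design: no assignment then satisfies all the clues, so Bao ∉ Design.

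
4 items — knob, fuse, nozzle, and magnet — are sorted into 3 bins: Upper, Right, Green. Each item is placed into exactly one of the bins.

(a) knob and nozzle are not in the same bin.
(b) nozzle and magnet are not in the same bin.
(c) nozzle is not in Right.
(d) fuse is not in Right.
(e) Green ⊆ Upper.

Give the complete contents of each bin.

Upper = {fuse, nozzle}; Right = {knob, magnet}; Green = {}

From (c): nozzle ∉ Right.
From (d): fuse ∉ Right.
Suppose knob ∈ Upper: no assignment then satisfies all the clues, so knob ∉ Upper.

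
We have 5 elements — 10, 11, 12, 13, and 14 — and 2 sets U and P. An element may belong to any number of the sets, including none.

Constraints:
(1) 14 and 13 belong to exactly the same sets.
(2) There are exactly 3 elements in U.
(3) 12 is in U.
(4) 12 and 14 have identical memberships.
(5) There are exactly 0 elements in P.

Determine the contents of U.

From (3): 12 ∈ U.
(4): 14 matches 12: 14 ∈ U.
(5): P already has 0, so the rest are out.
(1): 13 matches 14: 13 ∈ U.
(2): U already has 3, so the rest are out.

U = {12, 13, 14}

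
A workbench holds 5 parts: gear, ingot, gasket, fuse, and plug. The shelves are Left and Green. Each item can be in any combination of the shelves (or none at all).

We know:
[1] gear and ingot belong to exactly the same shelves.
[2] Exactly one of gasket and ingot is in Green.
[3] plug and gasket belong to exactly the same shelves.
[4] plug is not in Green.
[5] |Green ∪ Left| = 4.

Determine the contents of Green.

From (4): plug ∉ Green.
(3): gasket matches plug: gasket ∉ Green.
(2) (exactly one): ingot ∈ Green.
(1): gear matches ingot: gear ∈ Green.
Suppose fuse ∈ Green: no assignment then satisfies all the clues, so fuse ∉ Green.

Green = {gear, ingot}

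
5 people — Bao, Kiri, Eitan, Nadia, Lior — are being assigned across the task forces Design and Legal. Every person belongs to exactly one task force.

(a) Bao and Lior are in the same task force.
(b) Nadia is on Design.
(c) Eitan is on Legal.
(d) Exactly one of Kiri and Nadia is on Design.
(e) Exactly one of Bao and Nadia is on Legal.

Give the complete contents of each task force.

From (b): Nadia ∈ Design.
From (c): Eitan ∈ Legal.
(d) (exactly one): Kiri ∉ Design.
(e) (exactly one): Bao ∈ Legal.
Only one task force left: Kiri ∈ Legal.
(a): Lior matches Bao: Lior ∉ Design.
(a): Lior matches Bao: Lior ∈ Legal.

Design = {Nadia}; Legal = {Bao, Eitan, Kiri, Lior}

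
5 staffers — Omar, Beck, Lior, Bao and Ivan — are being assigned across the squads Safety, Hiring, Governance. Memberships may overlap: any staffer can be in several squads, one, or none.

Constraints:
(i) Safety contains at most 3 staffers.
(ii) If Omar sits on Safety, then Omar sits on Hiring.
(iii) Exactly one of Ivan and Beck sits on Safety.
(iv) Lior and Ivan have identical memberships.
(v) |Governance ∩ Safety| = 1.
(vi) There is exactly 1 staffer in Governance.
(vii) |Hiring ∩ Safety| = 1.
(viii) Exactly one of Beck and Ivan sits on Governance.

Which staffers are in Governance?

Governance = {Beck}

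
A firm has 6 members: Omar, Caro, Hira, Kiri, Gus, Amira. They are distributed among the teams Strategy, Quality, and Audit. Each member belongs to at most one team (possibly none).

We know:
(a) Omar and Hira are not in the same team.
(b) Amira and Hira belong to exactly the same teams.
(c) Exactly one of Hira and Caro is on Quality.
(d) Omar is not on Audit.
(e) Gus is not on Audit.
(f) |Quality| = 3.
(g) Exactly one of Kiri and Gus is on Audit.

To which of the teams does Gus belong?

Gus: Quality

From (d): Omar ∉ Audit.
From (e): Gus ∉ Audit.
(g) (exactly one): Kiri ∈ Audit.
Suppose Gus ∈ Strategy: no assignment then satisfies all the clues, so Gus ∉ Strategy.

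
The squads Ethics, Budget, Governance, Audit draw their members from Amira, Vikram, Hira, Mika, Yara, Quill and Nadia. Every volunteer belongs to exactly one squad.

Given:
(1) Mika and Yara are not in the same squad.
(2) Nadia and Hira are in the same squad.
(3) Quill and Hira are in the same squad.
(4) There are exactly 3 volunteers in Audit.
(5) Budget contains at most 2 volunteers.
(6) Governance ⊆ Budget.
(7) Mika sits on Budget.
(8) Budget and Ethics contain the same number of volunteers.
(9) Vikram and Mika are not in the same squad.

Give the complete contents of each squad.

From (7): Mika ∈ Budget.
(1): Yara ∉ Budget.
(6) contrapositive: Yara ∉ Governance.
(9): Vikram ∉ Budget.
(6) contrapositive: Vikram ∉ Governance.
Suppose Amira ∈ Ethics: no assignment then satisfies all the clues, so Amira ∉ Ethics.

Ethics = {Vikram, Yara}; Budget = {Amira, Mika}; Governance = {}; Audit = {Hira, Nadia, Quill}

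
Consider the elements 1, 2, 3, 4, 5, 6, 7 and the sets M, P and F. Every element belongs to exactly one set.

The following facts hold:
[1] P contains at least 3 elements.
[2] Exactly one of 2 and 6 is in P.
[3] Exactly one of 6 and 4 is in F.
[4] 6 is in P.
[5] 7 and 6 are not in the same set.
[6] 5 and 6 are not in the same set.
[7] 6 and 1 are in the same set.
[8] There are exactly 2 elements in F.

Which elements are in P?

P = {1, 3, 6}

From (4): 6 ∈ P.
(2) (exactly one): 2 ∉ P.
(3) (exactly one): 4 ∈ F.
(5): 7 ∉ P.
(6): 5 ∉ P.
(7): 1 matches 6: 1 ∉ M.
(7): 1 matches 6: 1 ∈ P.
(1): only 3 candidates remain for P, so all are in.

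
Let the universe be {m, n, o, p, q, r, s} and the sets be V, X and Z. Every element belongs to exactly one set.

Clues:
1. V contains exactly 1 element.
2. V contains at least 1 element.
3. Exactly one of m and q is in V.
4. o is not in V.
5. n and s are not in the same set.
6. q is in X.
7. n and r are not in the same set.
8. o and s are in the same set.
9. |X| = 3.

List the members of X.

X = {n, p, q}

From (4): o ∉ V.
From (6): q ∈ X.
(3) (exactly one): m ∈ V.
(8): s matches o: s ∉ V.
(1): V already has 1, so the rest are out.
Suppose n ∉ X: no assignment then satisfies all the clues, so n ∈ X.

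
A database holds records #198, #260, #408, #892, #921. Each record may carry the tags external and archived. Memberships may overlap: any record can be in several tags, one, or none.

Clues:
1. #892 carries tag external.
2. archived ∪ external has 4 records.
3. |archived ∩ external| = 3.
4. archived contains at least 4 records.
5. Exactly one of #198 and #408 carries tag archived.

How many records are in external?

3

From (1): #892 ∈ external.
Suppose #260 ∉ archived: no assignment then satisfies all the clues, so #260 ∈ archived.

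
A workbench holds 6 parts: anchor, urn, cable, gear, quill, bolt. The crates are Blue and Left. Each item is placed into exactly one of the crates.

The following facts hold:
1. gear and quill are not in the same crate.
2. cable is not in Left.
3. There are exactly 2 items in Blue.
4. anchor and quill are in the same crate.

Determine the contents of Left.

Left = {anchor, bolt, quill, urn}

From (2): cable ∉ Left.
Only one crate left: cable ∈ Blue.
Suppose anchor ∉ Left: no assignment then satisfies all the clues, so anchor ∈ Left.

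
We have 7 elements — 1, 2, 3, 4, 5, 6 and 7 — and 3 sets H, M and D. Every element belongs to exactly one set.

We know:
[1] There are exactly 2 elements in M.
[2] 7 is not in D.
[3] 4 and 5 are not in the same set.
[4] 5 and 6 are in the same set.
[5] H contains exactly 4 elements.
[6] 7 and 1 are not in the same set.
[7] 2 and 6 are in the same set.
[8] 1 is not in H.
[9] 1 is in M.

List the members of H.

H = {2, 5, 6, 7}

From (2): 7 ∉ D.
From (8): 1 ∉ H.
From (9): 1 ∈ M.
(6): 7 ∉ M.
Only one set left: 7 ∈ H.
Suppose 2 ∉ H: no assignment then satisfies all the clues, so 2 ∈ H.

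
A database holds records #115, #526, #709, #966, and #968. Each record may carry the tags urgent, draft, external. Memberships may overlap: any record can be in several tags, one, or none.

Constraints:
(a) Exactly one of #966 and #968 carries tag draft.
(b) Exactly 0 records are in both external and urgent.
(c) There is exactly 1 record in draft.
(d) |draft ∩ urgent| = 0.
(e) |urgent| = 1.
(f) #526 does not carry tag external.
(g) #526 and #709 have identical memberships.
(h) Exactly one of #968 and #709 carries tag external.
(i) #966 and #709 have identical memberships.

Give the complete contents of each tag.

From (f): #526 ∉ external.
(g): #709 matches #526: #709 ∉ external.
(h) (exactly one): #968 ∈ external.
(i): #966 matches #709: #966 ∉ external.
Suppose #115 ∉ urgent: no assignment then satisfies all the clues, so #115 ∈ urgent.

urgent = {#115}; draft = {#968}; external = {#968}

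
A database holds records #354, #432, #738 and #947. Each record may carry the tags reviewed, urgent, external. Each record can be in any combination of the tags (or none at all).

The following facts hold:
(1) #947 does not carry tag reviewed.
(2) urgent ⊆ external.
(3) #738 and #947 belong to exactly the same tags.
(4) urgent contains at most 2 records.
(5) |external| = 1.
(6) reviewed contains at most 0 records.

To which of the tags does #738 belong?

#738: none

From (1): #947 ∉ reviewed.
(3): #738 matches #947: #738 ∉ reviewed.
(6): reviewed already has 0, so the rest are out.
Suppose #738 ∈ urgent: no assignment then satisfies all the clues, so #738 ∉ urgent.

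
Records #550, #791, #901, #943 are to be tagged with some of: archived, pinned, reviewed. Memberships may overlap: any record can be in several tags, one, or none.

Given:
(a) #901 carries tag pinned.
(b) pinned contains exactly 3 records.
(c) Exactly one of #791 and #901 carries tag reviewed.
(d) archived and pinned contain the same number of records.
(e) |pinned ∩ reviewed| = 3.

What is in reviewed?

reviewed = {#550, #901, #943}

From (a): #901 ∈ pinned.
Suppose #550 ∉ reviewed: no assignment then satisfies all the clues, so #550 ∈ reviewed.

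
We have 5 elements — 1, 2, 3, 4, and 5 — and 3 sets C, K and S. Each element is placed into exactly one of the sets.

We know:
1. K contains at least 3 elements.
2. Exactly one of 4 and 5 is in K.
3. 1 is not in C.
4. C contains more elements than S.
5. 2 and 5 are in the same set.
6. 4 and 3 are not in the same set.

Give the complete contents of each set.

C = {4}; K = {1, 2, 3, 5}; S = {}

From (3): 1 ∉ C.
Suppose 1 ∉ K: no assignment then satisfies all the clues, so 1 ∈ K.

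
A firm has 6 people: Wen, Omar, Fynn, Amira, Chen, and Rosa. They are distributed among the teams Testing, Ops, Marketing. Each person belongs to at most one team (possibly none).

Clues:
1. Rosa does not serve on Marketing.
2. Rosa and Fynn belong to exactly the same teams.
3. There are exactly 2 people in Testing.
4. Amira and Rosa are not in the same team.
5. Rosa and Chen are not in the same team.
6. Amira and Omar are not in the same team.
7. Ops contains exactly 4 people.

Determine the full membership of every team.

Testing = {Amira, Chen}; Ops = {Fynn, Omar, Rosa, Wen}; Marketing = {}

From (1): Rosa ∉ Marketing.
(2): Fynn matches Rosa: Fynn ∉ Marketing.
Suppose Wen ∈ Testing: no assignment then satisfies all the clues, so Wen ∉ Testing.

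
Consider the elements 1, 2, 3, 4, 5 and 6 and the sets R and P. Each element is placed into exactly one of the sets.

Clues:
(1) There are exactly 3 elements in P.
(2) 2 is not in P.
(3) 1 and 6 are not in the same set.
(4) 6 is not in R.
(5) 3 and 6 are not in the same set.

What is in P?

From (2): 2 ∉ P.
From (4): 6 ∉ R.
Only one set left: 2 ∈ R.
Only one set left: 6 ∈ P.
(3): 1 ∉ P.
(5): 3 ∉ P.
Only one set left: 1 ∈ R.
Only one set left: 3 ∈ R.
(1): only 3 candidates remain for P, so all are in.

P = {4, 5, 6}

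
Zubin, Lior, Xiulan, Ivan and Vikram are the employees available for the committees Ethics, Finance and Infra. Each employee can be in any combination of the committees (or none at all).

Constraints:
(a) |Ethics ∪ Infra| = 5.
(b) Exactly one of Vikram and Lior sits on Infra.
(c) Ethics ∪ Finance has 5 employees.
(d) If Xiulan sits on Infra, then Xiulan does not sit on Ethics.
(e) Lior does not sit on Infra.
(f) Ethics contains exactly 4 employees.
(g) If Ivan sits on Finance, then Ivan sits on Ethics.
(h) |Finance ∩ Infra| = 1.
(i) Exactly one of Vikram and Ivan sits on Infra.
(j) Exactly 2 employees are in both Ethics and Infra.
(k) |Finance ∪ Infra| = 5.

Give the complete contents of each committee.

From (e): Lior ∉ Infra.
(b) (exactly one): Vikram ∈ Infra.
(i) (exactly one): Ivan ∉ Infra.
Suppose Zubin ∉ Ethics: no assignment then satisfies all the clues, so Zubin ∈ Ethics.

Ethics = {Ivan, Lior, Vikram, Zubin}; Finance = {Ivan, Lior, Xiulan}; Infra = {Vikram, Xiulan, Zubin}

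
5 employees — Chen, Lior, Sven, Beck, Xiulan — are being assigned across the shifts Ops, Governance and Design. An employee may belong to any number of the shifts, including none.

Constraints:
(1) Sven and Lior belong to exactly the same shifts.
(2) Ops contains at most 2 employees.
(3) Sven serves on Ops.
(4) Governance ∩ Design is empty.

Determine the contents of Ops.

From (3): Sven ∈ Ops.
(1): Lior matches Sven: Lior ∈ Ops.
(2): Ops already has 2, so the rest are out.

Ops = {Lior, Sven}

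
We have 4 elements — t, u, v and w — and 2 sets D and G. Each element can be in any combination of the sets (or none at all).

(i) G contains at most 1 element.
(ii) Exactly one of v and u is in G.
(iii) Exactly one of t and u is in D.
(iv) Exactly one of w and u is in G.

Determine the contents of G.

G = {u}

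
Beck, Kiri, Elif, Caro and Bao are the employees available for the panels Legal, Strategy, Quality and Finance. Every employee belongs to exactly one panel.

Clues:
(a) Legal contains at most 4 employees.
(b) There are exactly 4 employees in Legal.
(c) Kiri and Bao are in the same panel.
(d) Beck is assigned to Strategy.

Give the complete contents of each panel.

Legal = {Bao, Caro, Elif, Kiri}; Strategy = {Beck}; Quality = {}; Finance = {}

From (d): Beck ∈ Strategy.
(b): only 4 candidates remain for Legal, so all are in.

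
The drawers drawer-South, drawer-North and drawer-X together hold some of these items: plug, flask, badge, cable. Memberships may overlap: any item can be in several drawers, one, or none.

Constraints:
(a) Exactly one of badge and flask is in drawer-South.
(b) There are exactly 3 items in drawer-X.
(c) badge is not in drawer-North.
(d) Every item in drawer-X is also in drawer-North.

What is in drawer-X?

drawer-X = {cable, flask, plug}

From (c): badge ∉ drawer-North.
(d) contrapositive: badge ∉ drawer-X.
(b): only 3 candidates remain for drawer-X, so all are in.
(d) with plug ∈ drawer-X: plug ∈ drawer-North.
(d) with flask ∈ drawer-X: flask ∈ drawer-North.
(d) with cable ∈ drawer-X: cable ∈ drawer-North.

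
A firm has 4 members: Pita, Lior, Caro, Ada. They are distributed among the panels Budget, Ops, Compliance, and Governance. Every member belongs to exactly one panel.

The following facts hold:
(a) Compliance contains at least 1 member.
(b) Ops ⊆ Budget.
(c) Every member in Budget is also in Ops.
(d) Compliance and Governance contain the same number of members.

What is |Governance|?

2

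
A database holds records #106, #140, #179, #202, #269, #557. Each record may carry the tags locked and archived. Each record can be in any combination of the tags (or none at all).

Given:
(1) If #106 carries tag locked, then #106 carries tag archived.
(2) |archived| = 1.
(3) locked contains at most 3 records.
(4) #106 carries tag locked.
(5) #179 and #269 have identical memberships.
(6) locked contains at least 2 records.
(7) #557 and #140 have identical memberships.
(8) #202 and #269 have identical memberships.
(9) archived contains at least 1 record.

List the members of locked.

locked = {#106, #140, #557}

From (4): #106 ∈ locked.
(1): #106 ∈ archived.
(2): archived already has 1, so the rest are out.
Suppose #140 ∉ locked: no assignment then satisfies all the clues, so #140 ∈ locked.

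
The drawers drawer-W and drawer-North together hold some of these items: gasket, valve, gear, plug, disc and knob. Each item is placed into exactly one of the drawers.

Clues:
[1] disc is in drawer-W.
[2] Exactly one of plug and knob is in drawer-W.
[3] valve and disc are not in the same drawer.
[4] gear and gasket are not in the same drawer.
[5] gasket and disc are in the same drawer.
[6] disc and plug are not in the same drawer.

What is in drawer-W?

drawer-W = {disc, gasket, knob}

From (1): disc ∈ drawer-W.
(3): valve ∉ drawer-W.
(5): gasket matches disc: gasket ∈ drawer-W.
(6): plug ∉ drawer-W.
Only one drawer left: valve ∈ drawer-North.
Only one drawer left: plug ∈ drawer-North.
(2) (exactly one): knob ∈ drawer-W.
(4): gear ∉ drawer-W.
Only one drawer left: gear ∈ drawer-North.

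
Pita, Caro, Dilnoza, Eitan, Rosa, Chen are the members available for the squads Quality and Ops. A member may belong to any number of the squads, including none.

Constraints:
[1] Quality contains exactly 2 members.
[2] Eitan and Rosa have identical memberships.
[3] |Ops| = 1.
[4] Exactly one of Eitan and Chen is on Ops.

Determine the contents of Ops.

Ops = {Chen}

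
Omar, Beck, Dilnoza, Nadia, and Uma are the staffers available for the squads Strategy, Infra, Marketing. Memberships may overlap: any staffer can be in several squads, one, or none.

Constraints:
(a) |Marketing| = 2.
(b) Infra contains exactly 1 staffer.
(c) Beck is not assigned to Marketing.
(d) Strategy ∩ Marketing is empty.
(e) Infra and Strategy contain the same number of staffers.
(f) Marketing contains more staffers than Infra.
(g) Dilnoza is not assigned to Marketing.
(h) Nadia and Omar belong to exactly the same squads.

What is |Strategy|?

From (c): Beck ∉ Marketing.
From (g): Dilnoza ∉ Marketing.
Suppose Omar ∈ Strategy: no assignment then satisfies all the clues, so Omar ∉ Strategy.

1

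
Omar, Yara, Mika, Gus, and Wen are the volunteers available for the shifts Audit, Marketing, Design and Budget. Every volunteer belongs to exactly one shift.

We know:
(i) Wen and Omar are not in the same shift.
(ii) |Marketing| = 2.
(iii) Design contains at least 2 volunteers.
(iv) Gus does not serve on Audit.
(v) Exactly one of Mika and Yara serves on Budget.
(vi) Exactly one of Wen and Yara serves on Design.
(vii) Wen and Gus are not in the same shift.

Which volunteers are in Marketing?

Marketing = {Gus, Omar}

From (iv): Gus ∉ Audit.
Suppose Omar ∉ Marketing: no assignment then satisfies all the clues, so Omar ∈ Marketing.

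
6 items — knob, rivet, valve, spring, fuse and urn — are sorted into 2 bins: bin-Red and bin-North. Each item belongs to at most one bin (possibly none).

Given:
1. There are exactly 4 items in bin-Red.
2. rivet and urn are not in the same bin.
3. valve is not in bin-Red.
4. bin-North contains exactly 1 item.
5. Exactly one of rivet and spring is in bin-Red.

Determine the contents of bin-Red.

bin-Red = {fuse, knob, spring, urn}

From (3): valve ∉ bin-Red.
Suppose knob ∉ bin-Red: no assignment then satisfies all the clues, so knob ∈ bin-Red.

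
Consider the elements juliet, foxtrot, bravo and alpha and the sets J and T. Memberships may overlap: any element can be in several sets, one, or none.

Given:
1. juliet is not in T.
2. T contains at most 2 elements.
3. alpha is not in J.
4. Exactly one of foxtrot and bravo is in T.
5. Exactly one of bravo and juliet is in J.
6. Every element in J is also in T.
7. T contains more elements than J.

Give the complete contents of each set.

J = {bravo}; T = {alpha, bravo}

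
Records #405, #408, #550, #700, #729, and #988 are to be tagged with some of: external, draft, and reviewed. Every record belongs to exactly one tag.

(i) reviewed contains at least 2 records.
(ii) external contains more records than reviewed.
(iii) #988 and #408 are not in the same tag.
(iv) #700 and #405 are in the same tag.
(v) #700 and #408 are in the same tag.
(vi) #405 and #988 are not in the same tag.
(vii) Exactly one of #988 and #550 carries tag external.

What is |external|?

4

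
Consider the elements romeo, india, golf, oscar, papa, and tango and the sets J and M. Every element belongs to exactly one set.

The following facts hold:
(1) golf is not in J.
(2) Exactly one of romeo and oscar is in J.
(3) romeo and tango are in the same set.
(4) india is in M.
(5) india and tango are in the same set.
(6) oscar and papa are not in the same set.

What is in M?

M = {golf, india, papa, romeo, tango}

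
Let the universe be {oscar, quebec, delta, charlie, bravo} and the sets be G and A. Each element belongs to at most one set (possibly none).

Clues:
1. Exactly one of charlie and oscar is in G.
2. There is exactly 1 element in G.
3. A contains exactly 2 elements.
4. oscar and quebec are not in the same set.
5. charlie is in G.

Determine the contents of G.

G = {charlie}

From (5): charlie ∈ G.
(1) (exactly one): oscar ∉ G.
(2): G already has 1, so the rest are out.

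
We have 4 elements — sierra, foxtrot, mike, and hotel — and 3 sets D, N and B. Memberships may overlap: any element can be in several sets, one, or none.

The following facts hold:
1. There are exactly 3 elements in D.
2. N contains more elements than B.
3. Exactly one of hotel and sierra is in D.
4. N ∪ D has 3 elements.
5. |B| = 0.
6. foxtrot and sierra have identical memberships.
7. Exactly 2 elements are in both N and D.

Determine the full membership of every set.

D = {foxtrot, mike, sierra}; N = {foxtrot, sierra}; B = {}

(5): B already has 0, so the rest are out.
Suppose sierra ∉ D: no assignment then satisfies all the clues, so sierra ∈ D.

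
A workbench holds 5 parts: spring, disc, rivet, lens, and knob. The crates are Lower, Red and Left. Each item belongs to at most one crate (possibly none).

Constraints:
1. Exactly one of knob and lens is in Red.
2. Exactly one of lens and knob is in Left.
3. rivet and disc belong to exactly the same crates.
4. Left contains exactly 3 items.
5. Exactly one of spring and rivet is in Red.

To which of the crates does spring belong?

spring: Red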